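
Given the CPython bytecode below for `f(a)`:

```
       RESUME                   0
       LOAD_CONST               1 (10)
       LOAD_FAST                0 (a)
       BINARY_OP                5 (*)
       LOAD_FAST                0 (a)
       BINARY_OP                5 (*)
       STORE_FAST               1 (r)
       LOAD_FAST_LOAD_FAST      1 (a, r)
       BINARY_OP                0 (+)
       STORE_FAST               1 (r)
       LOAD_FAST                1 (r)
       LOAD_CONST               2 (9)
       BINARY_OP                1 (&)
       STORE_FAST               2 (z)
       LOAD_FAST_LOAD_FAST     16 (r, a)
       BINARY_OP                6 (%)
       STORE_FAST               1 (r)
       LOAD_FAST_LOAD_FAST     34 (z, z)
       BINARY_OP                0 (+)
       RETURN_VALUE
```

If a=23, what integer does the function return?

LOAD_CONST → push 10. Stack: [10]
LOAD_FAST a → push 23. Stack: [10, 23]
BINARY_OP * → 10 * 23 = 230. Stack: [230]
LOAD_FAST a → push 23. Stack: [230, 23]
BINARY_OP * → 230 * 23 = 5290. Stack: [5290]
STORE_FAST r → r=5290. Stack: []
LOAD_FAST_LOAD_FAST a,r → push 23,5290. Stack: [23, 5290]
BINARY_OP + → 23 + 5290 = 5313. Stack: [5313]
STORE_FAST r → r=5313. Stack: []
LOAD_FAST r → push 5313. Stack: [5313]
LOAD_CONST → push 9. Stack: [5313, 9]
BINARY_OP & → 5313 & 9 = 1. Stack: [1]
STORE_FAST z → z=1. Stack: []
LOAD_FAST_LOAD_FAST r,a → push 5313,23. Stack: [5313, 23]
BINARY_OP % → 5313 % 23 = 0. Stack: [0]
STORE_FAST r → r=0. Stack: []
LOAD_FAST_LOAD_FAST z,z → push 1,1. Stack: [1, 1]
BINARY_OP + → 1 + 1 = 2. Stack: [2]
RETURN_VALUE → return 2.

2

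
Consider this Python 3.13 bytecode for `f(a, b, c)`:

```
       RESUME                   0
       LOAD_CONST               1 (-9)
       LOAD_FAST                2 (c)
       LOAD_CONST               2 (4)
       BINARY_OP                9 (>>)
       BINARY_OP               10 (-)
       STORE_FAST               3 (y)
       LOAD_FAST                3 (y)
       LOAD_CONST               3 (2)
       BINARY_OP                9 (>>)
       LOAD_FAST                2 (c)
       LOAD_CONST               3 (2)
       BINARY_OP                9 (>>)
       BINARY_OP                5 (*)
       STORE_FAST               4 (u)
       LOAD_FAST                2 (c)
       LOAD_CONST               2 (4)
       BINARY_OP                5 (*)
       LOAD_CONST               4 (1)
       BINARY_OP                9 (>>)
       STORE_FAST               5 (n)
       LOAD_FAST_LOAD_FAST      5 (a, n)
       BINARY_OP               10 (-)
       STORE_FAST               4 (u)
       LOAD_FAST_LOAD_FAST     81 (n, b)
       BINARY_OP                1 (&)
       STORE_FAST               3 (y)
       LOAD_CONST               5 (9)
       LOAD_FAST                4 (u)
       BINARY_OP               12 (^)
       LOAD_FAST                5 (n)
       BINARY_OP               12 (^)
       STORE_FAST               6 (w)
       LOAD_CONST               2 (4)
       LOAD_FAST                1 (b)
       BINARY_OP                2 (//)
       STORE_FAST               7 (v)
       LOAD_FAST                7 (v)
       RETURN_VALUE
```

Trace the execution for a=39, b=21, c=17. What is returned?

0

LOAD_CONST → push -9. Stack: [-9]
LOAD_FAST c → push 17. Stack: [-9, 17]
LOAD_CONST → push 4. Stack: [-9, 17, 4]
BINARY_OP >> → 17 >> 4 = 1. Stack: [-9, 1]
BINARY_OP - → -9 - 1 = -10. Stack: [-10]
STORE_FAST y → y=-10. Stack: []
LOAD_FAST y → push -10. Stack: [-10]
LOAD_CONST → push 2. Stack: [-10, 2]
BINARY_OP >> → -10 >> 2 = -3. Stack: [-3]
LOAD_FAST c → push 17. Stack: [-3, 17]
LOAD_CONST → push 2. Stack: [-3, 17, 2]
BINARY_OP >> → 17 >> 2 = 4. Stack: [-3, 4]
BINARY_OP * → -3 * 4 = -12. Stack: [-12]
STORE_FAST u → u=-12. Stack: []
LOAD_FAST c → push 17. Stack: [17]
LOAD_CONST → push 4. Stack: [17, 4]
BINARY_OP * → 17 * 4 = 68. Stack: [68]
LOAD_CONST → push 1. Stack: [68, 1]
BINARY_OP >> → 68 >> 1 = 34. Stack: [34]
STORE_FAST n → n=34. Stack: []
LOAD_FAST_LOAD_FAST a,n → push 39,34. Stack: [39, 34]
BINARY_OP - → 39 - 34 = 5. Stack: [5]
STORE_FAST u → u=5. Stack: []
LOAD_FAST_LOAD_FAST n,b → push 34,21. Stack: [34, 21]
BINARY_OP & → 34 & 21 = 0. Stack: [0]
STORE_FAST y → y=0. Stack: []
LOAD_CONST → push 9. Stack: [9]
LOAD_FAST u → push 5. Stack: [9, 5]
BINARY_OP ^ → 9 ^ 5 = 12. Stack: [12]
LOAD_FAST n → push 34. Stack: [12, 34]
BINARY_OP ^ → 12 ^ 34 = 46. Stack: [46]
STORE_FAST w → w=46. Stack: []
LOAD_CONST → push 4. Stack: [4]
LOAD_FAST b → push 21. Stack: [4, 21]
BINARY_OP // → 4 // 21 = 0. Stack: [0]
STORE_FAST v → v=0. Stack: []
LOAD_FAST v → push 0. Stack: [0]
RETURN_VALUE → return 0.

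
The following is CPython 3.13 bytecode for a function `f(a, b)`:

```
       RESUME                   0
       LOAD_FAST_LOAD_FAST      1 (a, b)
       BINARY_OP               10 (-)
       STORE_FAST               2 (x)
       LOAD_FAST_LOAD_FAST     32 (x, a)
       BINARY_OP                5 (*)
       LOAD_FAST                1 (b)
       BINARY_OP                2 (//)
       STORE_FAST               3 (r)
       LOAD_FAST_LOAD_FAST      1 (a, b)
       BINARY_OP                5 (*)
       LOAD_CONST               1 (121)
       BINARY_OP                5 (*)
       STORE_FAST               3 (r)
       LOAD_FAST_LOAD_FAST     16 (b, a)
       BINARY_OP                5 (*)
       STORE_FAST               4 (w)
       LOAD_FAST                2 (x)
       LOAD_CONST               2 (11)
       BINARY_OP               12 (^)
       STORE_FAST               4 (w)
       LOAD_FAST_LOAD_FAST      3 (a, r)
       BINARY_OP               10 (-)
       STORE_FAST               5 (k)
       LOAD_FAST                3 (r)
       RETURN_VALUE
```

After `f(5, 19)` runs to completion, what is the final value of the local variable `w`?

LOAD_FAST_LOAD_FAST a,b → push 5,19. Stack: [5, 19]
BINARY_OP - → 5 - 19 = -14. Stack: [-14]
STORE_FAST x → x=-14. Stack: []
LOAD_FAST_LOAD_FAST x,a → push -14,5. Stack: [-14, 5]
BINARY_OP * → -14 * 5 = -70. Stack: [-70]
LOAD_FAST b → push 19. Stack: [-70, 19]
BINARY_OP // → -70 // 19 = -4. Stack: [-4]
STORE_FAST r → r=-4. Stack: []
LOAD_FAST_LOAD_FAST a,b → push 5,19. Stack: [5, 19]
BINARY_OP * → 5 * 19 = 95. Stack: [95]
LOAD_CONST → push 121. Stack: [95, 121]
BINARY_OP * → 95 * 121 = 11495. Stack: [11495]
STORE_FAST r → r=11495. Stack: []
LOAD_FAST_LOAD_FAST b,a → push 19,5. Stack: [19, 5]
BINARY_OP * → 19 * 5 = 95. Stack: [95]
STORE_FAST w → w=95. Stack: []
LOAD_FAST x → push -14. Stack: [-14]
LOAD_CONST → push 11. Stack: [-14, 11]
BINARY_OP ^ → -14 ^ 11 = -7. Stack: [-7]
STORE_FAST w → w=-7. Stack: []
LOAD_FAST_LOAD_FAST a,r → push 5,11495. Stack: [5, 11495]
BINARY_OP - → 5 - 11495 = -11490. Stack: [-11490]
STORE_FAST k → k=-11490. Stack: []
LOAD_FAST r → push 11495. Stack: [11495]
RETURN_VALUE → return 11495.

-7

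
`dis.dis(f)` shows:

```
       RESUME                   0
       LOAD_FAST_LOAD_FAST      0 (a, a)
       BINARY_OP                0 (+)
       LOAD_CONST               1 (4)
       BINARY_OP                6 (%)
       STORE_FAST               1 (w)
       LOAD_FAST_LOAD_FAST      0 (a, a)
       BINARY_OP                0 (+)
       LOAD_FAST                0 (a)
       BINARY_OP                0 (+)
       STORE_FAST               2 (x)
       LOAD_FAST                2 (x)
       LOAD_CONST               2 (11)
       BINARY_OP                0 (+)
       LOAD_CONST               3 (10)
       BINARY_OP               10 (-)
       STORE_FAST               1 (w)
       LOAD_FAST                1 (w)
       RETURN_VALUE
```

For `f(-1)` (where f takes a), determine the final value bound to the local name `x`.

-3

LOAD_FAST_LOAD_FAST a,a → push -1,-1. Stack: [-1, -1]
BINARY_OP + → -1 + -1 = -2. Stack: [-2]
LOAD_CONST → push 4. Stack: [-2, 4]
BINARY_OP % → -2 % 4 = 2. Stack: [2]
STORE_FAST w → w=2. Stack: []
LOAD_FAST_LOAD_FAST a,a → push -1,-1. Stack: [-1, -1]
BINARY_OP + → -1 + -1 = -2. Stack: [-2]
LOAD_FAST a → push -1. Stack: [-2, -1]
BINARY_OP + → -2 + -1 = -3. Stack: [-3]
STORE_FAST x → x=-3. Stack: []
LOAD_FAST x → push -3. Stack: [-3]
LOAD_CONST → push 11. Stack: [-3, 11]
BINARY_OP + → -3 + 11 = 8. Stack: [8]
LOAD_CONST → push 10. Stack: [8, 10]
BINARY_OP - → 8 - 10 = -2. Stack: [-2]
STORE_FAST w → w=-2. Stack: []
LOAD_FAST w → push -2. Stack: [-2]
RETURN_VALUE → return -2.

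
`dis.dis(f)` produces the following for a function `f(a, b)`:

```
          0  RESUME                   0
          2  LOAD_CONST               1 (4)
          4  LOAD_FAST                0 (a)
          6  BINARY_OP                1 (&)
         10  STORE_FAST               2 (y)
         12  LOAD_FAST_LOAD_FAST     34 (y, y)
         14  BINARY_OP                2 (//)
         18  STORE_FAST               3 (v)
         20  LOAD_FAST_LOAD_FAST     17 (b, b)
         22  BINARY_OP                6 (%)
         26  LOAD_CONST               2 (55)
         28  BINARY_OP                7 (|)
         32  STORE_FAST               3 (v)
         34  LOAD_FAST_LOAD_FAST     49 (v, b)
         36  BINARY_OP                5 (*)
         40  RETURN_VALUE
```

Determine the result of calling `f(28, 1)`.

LOAD_CONST → push 4. Stack: [4]
LOAD_FAST a → push 28. Stack: [4, 28]
BINARY_OP & → 4 & 28 = 4. Stack: [4]
STORE_FAST y → y=4. Stack: []
LOAD_FAST_LOAD_FAST y,y → push 4,4. Stack: [4, 4]
BINARY_OP // → 4 // 4 = 1. Stack: [1]
STORE_FAST v → v=1. Stack: []
LOAD_FAST_LOAD_FAST b,b → push 1,1. Stack: [1, 1]
BINARY_OP % → 1 % 1 = 0. Stack: [0]
LOAD_CONST → push 55. Stack: [0, 55]
BINARY_OP | → 0 | 55 = 55. Stack: [55]
STORE_FAST v → v=55. Stack: []
LOAD_FAST_LOAD_FAST v,b → push 55,1. Stack: [55, 1]
BINARY_OP * → 55 * 1 = 55. Stack: [55]
RETURN_VALUE → return 55.

55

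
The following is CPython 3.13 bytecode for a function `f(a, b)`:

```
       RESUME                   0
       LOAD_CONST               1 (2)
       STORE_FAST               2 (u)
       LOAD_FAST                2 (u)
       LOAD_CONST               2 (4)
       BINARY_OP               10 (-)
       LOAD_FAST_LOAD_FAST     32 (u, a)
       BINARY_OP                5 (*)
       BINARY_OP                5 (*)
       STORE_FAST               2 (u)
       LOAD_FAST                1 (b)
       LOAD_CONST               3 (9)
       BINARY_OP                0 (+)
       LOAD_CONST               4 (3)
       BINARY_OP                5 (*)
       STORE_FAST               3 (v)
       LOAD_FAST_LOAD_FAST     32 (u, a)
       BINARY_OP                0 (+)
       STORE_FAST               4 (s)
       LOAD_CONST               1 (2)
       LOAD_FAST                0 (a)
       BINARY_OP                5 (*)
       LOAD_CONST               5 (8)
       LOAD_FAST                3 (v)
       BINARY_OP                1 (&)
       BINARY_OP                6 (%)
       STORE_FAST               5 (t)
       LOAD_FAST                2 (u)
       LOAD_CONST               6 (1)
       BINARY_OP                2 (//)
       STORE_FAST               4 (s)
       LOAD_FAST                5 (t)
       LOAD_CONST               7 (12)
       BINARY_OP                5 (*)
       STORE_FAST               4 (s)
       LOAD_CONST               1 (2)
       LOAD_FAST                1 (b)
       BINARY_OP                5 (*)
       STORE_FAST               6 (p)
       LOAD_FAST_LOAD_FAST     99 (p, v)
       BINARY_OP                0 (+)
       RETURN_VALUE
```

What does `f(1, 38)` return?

217

LOAD_CONST → push 2. Stack: [2]
STORE_FAST u → u=2. Stack: []
LOAD_FAST u → push 2. Stack: [2]
LOAD_CONST → push 4. Stack: [2, 4]
BINARY_OP - → 2 - 4 = -2. Stack: [-2]
LOAD_FAST_LOAD_FAST u,a → push 2,1. Stack: [-2, 2, 1]
BINARY_OP * → 2 * 1 = 2. Stack: [-2, 2]
BINARY_OP * → -2 * 2 = -4. Stack: [-4]
STORE_FAST u → u=-4. Stack: []
LOAD_FAST b → push 38. Stack: [38]
LOAD_CONST → push 9. Stack: [38, 9]
BINARY_OP + → 38 + 9 = 47. Stack: [47]
LOAD_CONST → push 3. Stack: [47, 3]
BINARY_OP * → 47 * 3 = 141. Stack: [141]
STORE_FAST v → v=141. Stack: []
LOAD_FAST_LOAD_FAST u,a → push -4,1. Stack: [-4, 1]
BINARY_OP + → -4 + 1 = -3. Stack: [-3]
STORE_FAST s → s=-3. Stack: []
LOAD_CONST → push 2. Stack: [2]
LOAD_FAST a → push 1. Stack: [2, 1]
BINARY_OP * → 2 * 1 = 2. Stack: [2]
LOAD_CONST → push 8. Stack: [2, 8]
LOAD_FAST v → push 141. Stack: [2, 8, 141]
BINARY_OP & → 8 & 141 = 8. Stack: [2, 8]
BINARY_OP % → 2 % 8 = 2. Stack: [2]
STORE_FAST t → t=2. Stack: []
LOAD_FAST u → push -4. Stack: [-4]
LOAD_CONST → push 1. Stack: [-4, 1]
BINARY_OP // → -4 // 1 = -4. Stack: [-4]
STORE_FAST s → s=-4. Stack: []
LOAD_FAST t → push 2. Stack: [2]
LOAD_CONST → push 12. Stack: [2, 12]
BINARY_OP * → 2 * 12 = 24. Stack: [24]
STORE_FAST s → s=24. Stack: []
LOAD_CONST → push 2. Stack: [2]
LOAD_FAST b → push 38. Stack: [2, 38]
BINARY_OP * → 2 * 38 = 76. Stack: [76]
STORE_FAST p → p=76. Stack: []
LOAD_FAST_LOAD_FAST p,v → push 76,141. Stack: [76, 141]
BINARY_OP + → 76 + 141 = 217. Stack: [217]
RETURN_VALUE → return 217.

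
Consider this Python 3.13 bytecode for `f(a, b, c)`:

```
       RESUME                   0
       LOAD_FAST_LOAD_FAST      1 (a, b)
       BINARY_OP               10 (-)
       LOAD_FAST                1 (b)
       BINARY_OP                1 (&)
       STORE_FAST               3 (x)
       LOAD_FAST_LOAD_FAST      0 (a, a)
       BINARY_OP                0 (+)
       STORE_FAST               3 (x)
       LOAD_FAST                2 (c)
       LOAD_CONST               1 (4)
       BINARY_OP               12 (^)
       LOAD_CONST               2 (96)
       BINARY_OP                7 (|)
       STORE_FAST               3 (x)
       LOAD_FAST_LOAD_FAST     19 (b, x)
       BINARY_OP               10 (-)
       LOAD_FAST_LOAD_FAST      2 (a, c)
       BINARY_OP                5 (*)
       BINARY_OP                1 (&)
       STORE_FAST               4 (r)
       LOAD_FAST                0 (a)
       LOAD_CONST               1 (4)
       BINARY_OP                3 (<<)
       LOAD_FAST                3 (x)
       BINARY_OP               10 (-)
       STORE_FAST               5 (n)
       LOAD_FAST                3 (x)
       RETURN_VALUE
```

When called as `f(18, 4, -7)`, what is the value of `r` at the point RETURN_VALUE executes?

2

LOAD_FAST_LOAD_FAST a,b → push 18,4. Stack: [18, 4]
BINARY_OP - → 18 - 4 = 14. Stack: [14]
LOAD_FAST b → push 4. Stack: [14, 4]
BINARY_OP & → 14 & 4 = 4. Stack: [4]
STORE_FAST x → x=4. Stack: []
LOAD_FAST_LOAD_FAST a,a → push 18,18. Stack: [18, 18]
BINARY_OP + → 18 + 18 = 36. Stack: [36]
STORE_FAST x → x=36. Stack: []
LOAD_FAST c → push -7. Stack: [-7]
LOAD_CONST → push 4. Stack: [-7, 4]
BINARY_OP ^ → -7 ^ 4 = -3. Stack: [-3]
LOAD_CONST → push 96. Stack: [-3, 96]
BINARY_OP | → -3 | 96 = -3. Stack: [-3]
STORE_FAST x → x=-3. Stack: []
LOAD_FAST_LOAD_FAST b,x → push 4,-3. Stack: [4, -3]
BINARY_OP - → 4 - -3 = 7. Stack: [7]
LOAD_FAST_LOAD_FAST a,c → push 18,-7. Stack: [7, 18, -7]
BINARY_OP * → 18 * -7 = -126. Stack: [7, -126]
BINARY_OP & → 7 & -126 = 2. Stack: [2]
STORE_FAST r → r=2. Stack: []
LOAD_FAST a → push 18. Stack: [18]
LOAD_CONST → push 4. Stack: [18, 4]
BINARY_OP << → 18 << 4 = 288. Stack: [288]
LOAD_FAST x → push -3. Stack: [288, -3]
BINARY_OP - → 288 - -3 = 291. Stack: [291]
STORE_FAST n → n=291. Stack: []
LOAD_FAST x → push -3. Stack: [-3]
RETURN_VALUE → return -3.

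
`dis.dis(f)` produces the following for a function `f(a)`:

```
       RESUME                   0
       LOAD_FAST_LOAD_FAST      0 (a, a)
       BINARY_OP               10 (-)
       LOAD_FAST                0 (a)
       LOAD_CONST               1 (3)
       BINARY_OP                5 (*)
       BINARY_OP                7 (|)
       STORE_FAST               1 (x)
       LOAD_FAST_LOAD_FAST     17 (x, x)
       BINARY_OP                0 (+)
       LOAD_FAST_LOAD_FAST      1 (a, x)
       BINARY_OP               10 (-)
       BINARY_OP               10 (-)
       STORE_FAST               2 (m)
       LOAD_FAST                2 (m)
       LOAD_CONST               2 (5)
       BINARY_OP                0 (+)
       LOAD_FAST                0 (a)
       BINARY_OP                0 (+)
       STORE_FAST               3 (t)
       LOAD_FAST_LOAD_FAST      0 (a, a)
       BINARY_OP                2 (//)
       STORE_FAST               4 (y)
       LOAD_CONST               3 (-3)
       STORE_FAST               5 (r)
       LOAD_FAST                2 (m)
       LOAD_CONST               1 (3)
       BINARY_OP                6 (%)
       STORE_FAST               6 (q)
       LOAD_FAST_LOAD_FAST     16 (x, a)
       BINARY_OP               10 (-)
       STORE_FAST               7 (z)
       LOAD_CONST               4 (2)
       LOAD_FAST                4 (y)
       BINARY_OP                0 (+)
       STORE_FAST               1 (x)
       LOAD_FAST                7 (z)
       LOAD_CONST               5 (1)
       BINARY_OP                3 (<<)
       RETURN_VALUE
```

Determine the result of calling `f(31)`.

LOAD_FAST_LOAD_FAST a,a → push 31,31. Stack: [31, 31]
BINARY_OP - → 31 - 31 = 0. Stack: [0]
LOAD_FAST a → push 31. Stack: [0, 31]
LOAD_CONST → push 3. Stack: [0, 31, 3]
BINARY_OP * → 31 * 3 = 93. Stack: [0, 93]
BINARY_OP | → 0 | 93 = 93. Stack: [93]
STORE_FAST x → x=93. Stack: []
LOAD_FAST_LOAD_FAST x,x → push 93,93. Stack: [93, 93]
BINARY_OP + → 93 + 93 = 186. Stack: [186]
LOAD_FAST_LOAD_FAST a,x → push 31,93. Stack: [186, 31, 93]
BINARY_OP - → 31 - 93 = -62. Stack: [186, -62]
BINARY_OP - → 186 - -62 = 248. Stack: [248]
STORE_FAST m → m=248. Stack: []
LOAD_FAST m → push 248. Stack: [248]
LOAD_CONST → push 5. Stack: [248, 5]
BINARY_OP + → 248 + 5 = 253. Stack: [253]
LOAD_FAST a → push 31. Stack: [253, 31]
BINARY_OP + → 253 + 31 = 284. Stack: [284]
STORE_FAST t → t=284. Stack: []
LOAD_FAST_LOAD_FAST a,a → push 31,31. Stack: [31, 31]
BINARY_OP // → 31 // 31 = 1. Stack: [1]
STORE_FAST y → y=1. Stack: []
LOAD_CONST → push -3. Stack: [-3]
STORE_FAST r → r=-3. Stack: []
LOAD_FAST m → push 248. Stack: [248]
LOAD_CONST → push 3. Stack: [248, 3]
BINARY_OP % → 248 % 3 = 2. Stack: [2]
STORE_FAST q → q=2. Stack: []
LOAD_FAST_LOAD_FAST x,a → push 93,31. Stack: [93, 31]
BINARY_OP - → 93 - 31 = 62. Stack: [62]
STORE_FAST z → z=62. Stack: []
LOAD_CONST → push 2. Stack: [2]
LOAD_FAST y → push 1. Stack: [2, 1]
BINARY_OP + → 2 + 1 = 3. Stack: [3]
STORE_FAST x → x=3. Stack: []
LOAD_FAST z → push 62. Stack: [62]
LOAD_CONST → push 1. Stack: [62, 1]
BINARY_OP << → 62 << 1 = 124. Stack: [124]
RETURN_VALUE → return 124.

124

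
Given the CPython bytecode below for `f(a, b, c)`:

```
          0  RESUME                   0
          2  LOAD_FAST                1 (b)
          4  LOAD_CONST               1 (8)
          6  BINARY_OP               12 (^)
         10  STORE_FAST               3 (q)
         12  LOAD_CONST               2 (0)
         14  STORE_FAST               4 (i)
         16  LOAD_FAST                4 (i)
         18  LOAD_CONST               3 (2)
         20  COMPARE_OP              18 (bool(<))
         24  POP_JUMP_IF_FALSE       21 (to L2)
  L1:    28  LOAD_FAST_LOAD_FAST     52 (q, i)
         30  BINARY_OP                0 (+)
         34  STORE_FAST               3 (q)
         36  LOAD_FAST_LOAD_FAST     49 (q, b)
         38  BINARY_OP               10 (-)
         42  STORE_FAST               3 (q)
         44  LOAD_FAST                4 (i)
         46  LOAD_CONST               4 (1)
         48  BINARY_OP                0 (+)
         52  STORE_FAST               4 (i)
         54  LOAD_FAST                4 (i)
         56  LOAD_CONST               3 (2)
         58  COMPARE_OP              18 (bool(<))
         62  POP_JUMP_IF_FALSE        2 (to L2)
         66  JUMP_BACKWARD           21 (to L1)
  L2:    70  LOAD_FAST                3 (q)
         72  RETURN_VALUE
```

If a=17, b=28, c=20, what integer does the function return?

-35

LOAD_FAST b → push 28. Stack: [28]
LOAD_CONST → push 8. Stack: [28, 8]
BINARY_OP ^ → 28 ^ 8 = 20. Stack: [20]
STORE_FAST q → q=20. Stack: []
LOAD_CONST → push 0. Stack: [0]
STORE_FAST i → i=0. Stack: []
LOAD_FAST i → push 0. Stack: [0]
LOAD_CONST → push 2. Stack: [0, 2]
COMPARE_OP bool(<) → 0 vs 2 = True. Stack: [True]
POP_JUMP_IF_FALSE → pop True; no jump. Stack: []
LOAD_FAST_LOAD_FAST q,i → push 20,0. Stack: [20, 0]
BINARY_OP + → 20 + 0 = 20. Stack: [20]
STORE_FAST q → q=20. Stack: []
LOAD_FAST_LOAD_FAST q,b → push 20,28. Stack: [20, 28]
BINARY_OP - → 20 - 28 = -8. Stack: [-8]
STORE_FAST q → q=-8. Stack: []
LOAD_FAST i → push 0. Stack: [0]
LOAD_CONST → push 1. Stack: [0, 1]
BINARY_OP + → 0 + 1 = 1. Stack: [1]
STORE_FAST i → i=1. Stack: []
LOAD_FAST i → push 1. Stack: [1]
LOAD_CONST → push 2. Stack: [1, 2]
COMPARE_OP bool(<) → 1 vs 2 = True. Stack: [True]
POP_JUMP_IF_FALSE → pop True; no jump. Stack: []
LOAD_FAST_LOAD_FAST q,i → push -8,1. Stack: [-8, 1]
BINARY_OP + → -8 + 1 = -7. Stack: [-7]
STORE_FAST q → q=-7. Stack: []
LOAD_FAST_LOAD_FAST q,b → push -7,28. Stack: [-7, 28]
BINARY_OP - → -7 - 28 = -35. Stack: [-35]
STORE_FAST q → q=-35. Stack: []
LOAD_FAST i → push 1. Stack: [1]
LOAD_CONST → push 1. Stack: [1, 1]
BINARY_OP + → 1 + 1 = 2. Stack: [2]
STORE_FAST i → i=2. Stack: []
LOAD_FAST i → push 2. Stack: [2]
LOAD_CONST → push 2. Stack: [2, 2]
COMPARE_OP bool(<) → 2 vs 2 = False. Stack: [False]
POP_JUMP_IF_FALSE → pop False; jump. Stack: []
LOAD_FAST q → push -35. Stack: [-35]
RETURN_VALUE → return -35.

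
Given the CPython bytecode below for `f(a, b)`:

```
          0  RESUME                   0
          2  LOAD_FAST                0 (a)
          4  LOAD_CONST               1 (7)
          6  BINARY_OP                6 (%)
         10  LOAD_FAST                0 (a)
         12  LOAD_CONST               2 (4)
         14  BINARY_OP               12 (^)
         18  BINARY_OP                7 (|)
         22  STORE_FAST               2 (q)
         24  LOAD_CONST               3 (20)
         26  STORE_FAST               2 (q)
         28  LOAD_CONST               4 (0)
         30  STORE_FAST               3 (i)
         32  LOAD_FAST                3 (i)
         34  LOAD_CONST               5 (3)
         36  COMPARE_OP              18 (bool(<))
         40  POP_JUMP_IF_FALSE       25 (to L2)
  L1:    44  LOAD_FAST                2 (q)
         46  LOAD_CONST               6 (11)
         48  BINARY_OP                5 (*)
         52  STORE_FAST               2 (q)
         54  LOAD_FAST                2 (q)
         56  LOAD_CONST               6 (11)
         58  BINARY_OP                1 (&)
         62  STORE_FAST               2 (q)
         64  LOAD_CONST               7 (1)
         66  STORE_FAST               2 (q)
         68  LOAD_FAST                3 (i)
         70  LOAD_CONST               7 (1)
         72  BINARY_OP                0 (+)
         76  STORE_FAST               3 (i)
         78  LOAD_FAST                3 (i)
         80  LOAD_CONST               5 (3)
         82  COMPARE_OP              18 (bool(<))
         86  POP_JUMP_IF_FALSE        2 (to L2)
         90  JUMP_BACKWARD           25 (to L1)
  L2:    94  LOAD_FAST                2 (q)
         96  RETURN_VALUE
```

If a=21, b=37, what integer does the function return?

LOAD_FAST a → push 21
LOAD_CONST → push 7
BINARY_OP % → 21 % 7 = 0
LOAD_FAST a → push 21
LOAD_CONST → push 4
BINARY_OP ^ → 21 ^ 4 = 17
BINARY_OP | → 0 | 17 = 17
STORE_FAST q → q=17
LOAD_CONST → push 20
STORE_FAST q → q=20
LOAD_CONST → push 0
STORE_FAST i → i=0
LOAD_FAST i → push 0
LOAD_CONST → push 3
COMPARE_OP bool(<) → 0 vs 3 = True
POP_JUMP_IF_FALSE → pop True; no jump
LOAD_FAST q → push 20
LOAD_CONST → push 11
BINARY_OP * → 20 * 11 = 220
STORE_FAST q → q=220
LOAD_FAST q → push 220
LOAD_CONST → push 11
BINARY_OP & → 220 & 11 = 8
STORE_FAST q → q=8
LOAD_CONST → push 1
STORE_FAST q → q=1
LOAD_FAST i → push 0
LOAD_CONST → push 1
BINARY_OP + → 0 + 1 = 1
STORE_FAST i → i=1
LOAD_FAST i → push 1
LOAD_CONST → push 3
COMPARE_OP bool(<) → 1 vs 3 = True
POP_JUMP_IF_FALSE → pop True; no jump
LOAD_FAST q → push 1
LOAD_CONST → push 11
BINARY_OP * → 1 * 11 = 11
STORE_FAST q → q=11
LOAD_FAST q → push 11
LOAD_CONST → push 11
BINARY_OP & → 11 & 11 = 11
STORE_FAST q → q=11
LOAD_CONST → push 1
STORE_FAST q → q=1
LOAD_FAST i → push 1
LOAD_CONST → push 1
BINARY_OP + → 1 + 1 = 2
STORE_FAST i → i=2
LOAD_FAST i → push 2
LOAD_CONST → push 3
COMPARE_OP bool(<) → 2 vs 3 = True
POP_JUMP_IF_FALSE → pop True; no jump
LOAD_FAST q → push 1
LOAD_CONST → push 11
BINARY_OP * → 1 * 11 = 11
STORE_FAST q → q=11
LOAD_FAST q → push 11
LOAD_CONST → push 11
BINARY_OP & → 11 & 11 = 11
STORE_FAST q → q=11
LOAD_CONST → push 1
STORE_FAST q → q=1
LOAD_FAST i → push 2
LOAD_CONST → push 1
BINARY_OP + → 2 + 1 = 3
STORE_FAST i → i=3
LOAD_FAST i → push 3
LOAD_CONST → push 3
COMPARE_OP bool(<) → 3 vs 3 = False
POP_JUMP_IF_FALSE → pop False; jump
LOAD_FAST q → push 1
RETURN_VALUE → return 1.

1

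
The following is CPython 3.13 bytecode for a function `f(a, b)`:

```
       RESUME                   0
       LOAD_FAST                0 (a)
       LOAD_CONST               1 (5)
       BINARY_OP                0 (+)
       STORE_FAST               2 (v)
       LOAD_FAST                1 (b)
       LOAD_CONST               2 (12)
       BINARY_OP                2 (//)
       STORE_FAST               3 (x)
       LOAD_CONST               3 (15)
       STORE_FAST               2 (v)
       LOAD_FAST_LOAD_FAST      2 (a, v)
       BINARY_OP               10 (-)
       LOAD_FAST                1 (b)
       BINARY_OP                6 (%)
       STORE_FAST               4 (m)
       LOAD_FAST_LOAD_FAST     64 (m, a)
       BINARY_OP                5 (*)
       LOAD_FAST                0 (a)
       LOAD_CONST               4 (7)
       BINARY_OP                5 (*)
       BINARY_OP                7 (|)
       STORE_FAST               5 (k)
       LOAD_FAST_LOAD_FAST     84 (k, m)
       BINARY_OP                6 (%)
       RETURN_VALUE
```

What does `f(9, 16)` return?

LOAD_FAST a → push 9. Stack: [9]
LOAD_CONST → push 5. Stack: [9, 5]
BINARY_OP + → 9 + 5 = 14. Stack: [14]
STORE_FAST v → v=14. Stack: []
LOAD_FAST b → push 16. Stack: [16]
LOAD_CONST → push 12. Stack: [16, 12]
BINARY_OP // → 16 // 12 = 1. Stack: [1]
STORE_FAST x → x=1. Stack: []
LOAD_CONST → push 15. Stack: [15]
STORE_FAST v → v=15. Stack: []
LOAD_FAST_LOAD_FAST a,v → push 9,15. Stack: [9, 15]
BINARY_OP - → 9 - 15 = -6. Stack: [-6]
LOAD_FAST b → push 16. Stack: [-6, 16]
BINARY_OP % → -6 % 16 = 10. Stack: [10]
STORE_FAST m → m=10. Stack: []
LOAD_FAST_LOAD_FAST m,a → push 10,9. Stack: [10, 9]
BINARY_OP * → 10 * 9 = 90. Stack: [90]
LOAD_FAST a → push 9. Stack: [90, 9]
LOAD_CONST → push 7. Stack: [90, 9, 7]
BINARY_OP * → 9 * 7 = 63. Stack: [90, 63]
BINARY_OP | → 90 | 63 = 127. Stack: [127]
STORE_FAST k → k=127. Stack: []
LOAD_FAST_LOAD_FAST k,m → push 127,10. Stack: [127, 10]
BINARY_OP % → 127 % 10 = 7. Stack: [7]
RETURN_VALUE → return 7.

7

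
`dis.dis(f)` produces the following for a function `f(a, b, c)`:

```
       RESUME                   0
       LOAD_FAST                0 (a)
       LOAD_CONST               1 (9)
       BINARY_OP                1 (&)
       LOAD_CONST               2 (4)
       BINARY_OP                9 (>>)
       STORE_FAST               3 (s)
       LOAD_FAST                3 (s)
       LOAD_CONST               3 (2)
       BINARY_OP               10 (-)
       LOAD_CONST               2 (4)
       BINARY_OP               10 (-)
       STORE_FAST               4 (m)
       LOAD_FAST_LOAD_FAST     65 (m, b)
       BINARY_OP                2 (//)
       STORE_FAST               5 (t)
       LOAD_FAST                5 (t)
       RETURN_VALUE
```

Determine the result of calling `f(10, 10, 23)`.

LOAD_FAST a → push 10. Stack: [10]
LOAD_CONST → push 9. Stack: [10, 9]
BINARY_OP & → 10 & 9 = 8. Stack: [8]
LOAD_CONST → push 4. Stack: [8, 4]
BINARY_OP >> → 8 >> 4 = 0. Stack: [0]
STORE_FAST s → s=0. Stack: []
LOAD_FAST s → push 0. Stack: [0]
LOAD_CONST → push 2. Stack: [0, 2]
BINARY_OP - → 0 - 2 = -2. Stack: [-2]
LOAD_CONST → push 4. Stack: [-2, 4]
BINARY_OP - → -2 - 4 = -6. Stack: [-6]
STORE_FAST m → m=-6. Stack: []
LOAD_FAST_LOAD_FAST m,b → push -6,10. Stack: [-6, 10]
BINARY_OP // → -6 // 10 = -1. Stack: [-1]
STORE_FAST t → t=-1. Stack: []
LOAD_FAST t → push -1. Stack: [-1]
RETURN_VALUE → return -1.

-1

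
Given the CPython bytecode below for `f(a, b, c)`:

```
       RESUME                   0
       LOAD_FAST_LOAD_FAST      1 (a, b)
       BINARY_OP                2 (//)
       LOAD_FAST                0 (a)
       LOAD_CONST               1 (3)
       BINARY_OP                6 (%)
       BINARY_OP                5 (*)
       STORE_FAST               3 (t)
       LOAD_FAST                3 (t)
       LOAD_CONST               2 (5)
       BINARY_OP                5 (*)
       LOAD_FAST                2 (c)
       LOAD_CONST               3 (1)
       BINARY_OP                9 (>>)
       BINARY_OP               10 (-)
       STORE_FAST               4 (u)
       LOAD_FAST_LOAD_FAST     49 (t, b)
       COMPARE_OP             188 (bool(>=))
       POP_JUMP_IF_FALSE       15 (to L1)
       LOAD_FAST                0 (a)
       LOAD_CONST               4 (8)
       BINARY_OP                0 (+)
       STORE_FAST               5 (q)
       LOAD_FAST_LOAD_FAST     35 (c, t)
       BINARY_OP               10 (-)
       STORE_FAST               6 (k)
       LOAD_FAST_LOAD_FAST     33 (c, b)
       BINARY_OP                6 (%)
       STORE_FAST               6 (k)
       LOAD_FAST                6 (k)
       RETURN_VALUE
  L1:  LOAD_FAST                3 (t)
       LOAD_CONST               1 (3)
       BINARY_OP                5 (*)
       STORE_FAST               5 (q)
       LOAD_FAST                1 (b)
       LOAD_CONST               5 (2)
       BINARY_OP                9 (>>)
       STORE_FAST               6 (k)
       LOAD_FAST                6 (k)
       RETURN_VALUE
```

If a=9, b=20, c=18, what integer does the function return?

5

LOAD_FAST_LOAD_FAST a,b → push 9,20. Stack: [9, 20]
BINARY_OP // → 9 // 20 = 0. Stack: [0]
LOAD_FAST a → push 9. Stack: [0, 9]
LOAD_CONST → push 3. Stack: [0, 9, 3]
BINARY_OP % → 9 % 3 = 0. Stack: [0, 0]
BINARY_OP * → 0 * 0 = 0. Stack: [0]
STORE_FAST t → t=0. Stack: []
LOAD_FAST t → push 0. Stack: [0]
LOAD_CONST → push 5. Stack: [0, 5]
BINARY_OP * → 0 * 5 = 0. Stack: [0]
LOAD_FAST c → push 18. Stack: [0, 18]
LOAD_CONST → push 1. Stack: [0, 18, 1]
BINARY_OP >> → 18 >> 1 = 9. Stack: [0, 9]
BINARY_OP - → 0 - 9 = -9. Stack: [-9]
STORE_FAST u → u=-9. Stack: []
LOAD_FAST_LOAD_FAST t,b → push 0,20. Stack: [0, 20]
COMPARE_OP bool(>=) → 0 vs 20 = False. Stack: [False]
POP_JUMP_IF_FALSE → pop False; jump. Stack: []
LOAD_FAST t → push 0. Stack: [0]
LOAD_CONST → push 3. Stack: [0, 3]
BINARY_OP * → 0 * 3 = 0. Stack: [0]
STORE_FAST q → q=0. Stack: []
LOAD_FAST b → push 20. Stack: [20]
LOAD_CONST → push 2. Stack: [20, 2]
BINARY_OP >> → 20 >> 2 = 5. Stack: [5]
STORE_FAST k → k=5. Stack: []
LOAD_FAST k → push 5. Stack: [5]
RETURN_VALUE → return 5.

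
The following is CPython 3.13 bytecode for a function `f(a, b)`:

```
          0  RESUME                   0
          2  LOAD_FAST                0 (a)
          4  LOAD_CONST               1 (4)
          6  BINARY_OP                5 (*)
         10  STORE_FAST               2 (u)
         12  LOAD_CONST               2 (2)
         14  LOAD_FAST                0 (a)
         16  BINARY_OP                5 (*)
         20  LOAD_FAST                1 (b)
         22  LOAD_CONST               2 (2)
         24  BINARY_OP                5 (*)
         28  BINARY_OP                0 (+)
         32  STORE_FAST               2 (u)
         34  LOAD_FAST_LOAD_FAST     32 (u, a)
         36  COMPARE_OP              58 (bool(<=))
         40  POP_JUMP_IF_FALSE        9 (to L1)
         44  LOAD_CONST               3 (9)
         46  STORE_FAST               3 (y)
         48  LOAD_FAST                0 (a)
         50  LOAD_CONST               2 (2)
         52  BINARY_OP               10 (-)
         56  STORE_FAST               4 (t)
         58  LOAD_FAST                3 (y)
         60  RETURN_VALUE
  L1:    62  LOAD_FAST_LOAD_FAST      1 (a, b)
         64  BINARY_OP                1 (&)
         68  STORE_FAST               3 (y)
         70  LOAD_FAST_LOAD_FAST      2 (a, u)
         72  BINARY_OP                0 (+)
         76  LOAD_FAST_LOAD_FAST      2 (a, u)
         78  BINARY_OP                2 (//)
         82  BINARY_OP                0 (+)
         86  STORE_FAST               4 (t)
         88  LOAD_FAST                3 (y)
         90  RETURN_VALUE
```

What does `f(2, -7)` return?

9

LOAD_FAST a → push 2. Stack: [2]
LOAD_CONST → push 4. Stack: [2, 4]
BINARY_OP * → 2 * 4 = 8. Stack: [8]
STORE_FAST u → u=8. Stack: []
LOAD_CONST → push 2. Stack: [2]
LOAD_FAST a → push 2. Stack: [2, 2]
BINARY_OP * → 2 * 2 = 4. Stack: [4]
LOAD_FAST b → push -7. Stack: [4, -7]
LOAD_CONST → push 2. Stack: [4, -7, 2]
BINARY_OP * → -7 * 2 = -14. Stack: [4, -14]
BINARY_OP + → 4 + -14 = -10. Stack: [-10]
STORE_FAST u → u=-10. Stack: []
LOAD_FAST_LOAD_FAST u,a → push -10,2. Stack: [-10, 2]
COMPARE_OP bool(<=) → -10 vs 2 = True. Stack: [True]
POP_JUMP_IF_FALSE → pop True; no jump. Stack: []
LOAD_CONST → push 9. Stack: [9]
STORE_FAST y → y=9. Stack: []
LOAD_FAST a → push 2. Stack: [2]
LOAD_CONST → push 2. Stack: [2, 2]
BINARY_OP - → 2 - 2 = 0. Stack: [0]
STORE_FAST t → t=0. Stack: []
LOAD_FAST y → push 9. Stack: [9]
RETURN_VALUE → return 9.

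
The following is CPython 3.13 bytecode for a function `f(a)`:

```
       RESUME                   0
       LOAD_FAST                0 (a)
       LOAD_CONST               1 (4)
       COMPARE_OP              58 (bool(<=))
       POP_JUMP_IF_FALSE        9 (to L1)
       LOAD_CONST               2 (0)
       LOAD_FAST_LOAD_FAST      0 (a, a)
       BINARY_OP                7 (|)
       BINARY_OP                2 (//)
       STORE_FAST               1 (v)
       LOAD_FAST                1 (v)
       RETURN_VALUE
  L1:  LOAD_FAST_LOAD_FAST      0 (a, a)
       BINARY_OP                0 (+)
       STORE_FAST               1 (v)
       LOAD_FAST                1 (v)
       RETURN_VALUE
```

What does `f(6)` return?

12

LOAD_FAST a → push 6. Stack: [6]
LOAD_CONST → push 4. Stack: [6, 4]
COMPARE_OP bool(<=) → 6 vs 4 = False. Stack: [False]
POP_JUMP_IF_FALSE → pop False; jump. Stack: []
LOAD_FAST_LOAD_FAST a,a → push 6,6. Stack: [6, 6]
BINARY_OP + → 6 + 6 = 12. Stack: [12]
STORE_FAST v → v=12. Stack: []
LOAD_FAST v → push 12. Stack: [12]
RETURN_VALUE → return 12.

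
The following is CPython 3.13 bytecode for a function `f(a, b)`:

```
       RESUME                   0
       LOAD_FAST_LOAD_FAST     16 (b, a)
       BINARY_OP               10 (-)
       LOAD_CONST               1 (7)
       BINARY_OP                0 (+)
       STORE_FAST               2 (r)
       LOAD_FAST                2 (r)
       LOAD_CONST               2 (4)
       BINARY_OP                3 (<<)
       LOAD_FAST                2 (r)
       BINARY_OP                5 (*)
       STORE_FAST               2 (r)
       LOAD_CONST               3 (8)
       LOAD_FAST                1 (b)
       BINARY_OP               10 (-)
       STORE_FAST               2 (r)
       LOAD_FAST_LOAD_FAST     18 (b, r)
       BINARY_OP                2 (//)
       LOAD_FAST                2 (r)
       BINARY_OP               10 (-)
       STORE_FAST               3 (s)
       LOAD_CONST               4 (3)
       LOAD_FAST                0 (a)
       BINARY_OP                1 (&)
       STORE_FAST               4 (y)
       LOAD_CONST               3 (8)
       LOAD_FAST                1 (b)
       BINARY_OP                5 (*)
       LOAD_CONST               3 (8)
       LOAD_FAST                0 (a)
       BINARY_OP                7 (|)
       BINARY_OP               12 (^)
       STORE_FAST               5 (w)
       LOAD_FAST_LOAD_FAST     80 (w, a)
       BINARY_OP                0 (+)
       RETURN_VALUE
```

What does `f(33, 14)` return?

LOAD_FAST_LOAD_FAST b,a → push 14,33. Stack: [14, 33]
BINARY_OP - → 14 - 33 = -19. Stack: [-19]
LOAD_CONST → push 7. Stack: [-19, 7]
BINARY_OP + → -19 + 7 = -12. Stack: [-12]
STORE_FAST r → r=-12. Stack: []
LOAD_FAST r → push -12. Stack: [-12]
LOAD_CONST → push 4. Stack: [-12, 4]
BINARY_OP << → -12 << 4 = -192. Stack: [-192]
LOAD_FAST r → push -12. Stack: [-192, -12]
BINARY_OP * → -192 * -12 = 2304. Stack: [2304]
STORE_FAST r → r=2304. Stack: []
LOAD_CONST → push 8. Stack: [8]
LOAD_FAST b → push 14. Stack: [8, 14]
BINARY_OP - → 8 - 14 = -6. Stack: [-6]
STORE_FAST r → r=-6. Stack: []
LOAD_FAST_LOAD_FAST b,r → push 14,-6. Stack: [14, -6]
BINARY_OP // → 14 // -6 = -3. Stack: [-3]
LOAD_FAST r → push -6. Stack: [-3, -6]
BINARY_OP - → -3 - -6 = 3. Stack: [3]
STORE_FAST s → s=3. Stack: []
LOAD_CONST → push 3. Stack: [3]
LOAD_FAST a → push 33. Stack: [3, 33]
BINARY_OP & → 3 & 33 = 1. Stack: [1]
STORE_FAST y → y=1. Stack: []
LOAD_CONST → push 8. Stack: [8]
LOAD_FAST b → push 14. Stack: [8, 14]
BINARY_OP * → 8 * 14 = 112. Stack: [112]
LOAD_CONST → push 8. Stack: [112, 8]
LOAD_FAST a → push 33. Stack: [112, 8, 33]
BINARY_OP | → 8 | 33 = 41. Stack: [112, 41]
BINARY_OP ^ → 112 ^ 41 = 89. Stack: [89]
STORE_FAST w → w=89. Stack: []
LOAD_FAST_LOAD_FAST w,a → push 89,33. Stack: [89, 33]
BINARY_OP + → 89 + 33 = 122. Stack: [122]
RETURN_VALUE → return 122.

122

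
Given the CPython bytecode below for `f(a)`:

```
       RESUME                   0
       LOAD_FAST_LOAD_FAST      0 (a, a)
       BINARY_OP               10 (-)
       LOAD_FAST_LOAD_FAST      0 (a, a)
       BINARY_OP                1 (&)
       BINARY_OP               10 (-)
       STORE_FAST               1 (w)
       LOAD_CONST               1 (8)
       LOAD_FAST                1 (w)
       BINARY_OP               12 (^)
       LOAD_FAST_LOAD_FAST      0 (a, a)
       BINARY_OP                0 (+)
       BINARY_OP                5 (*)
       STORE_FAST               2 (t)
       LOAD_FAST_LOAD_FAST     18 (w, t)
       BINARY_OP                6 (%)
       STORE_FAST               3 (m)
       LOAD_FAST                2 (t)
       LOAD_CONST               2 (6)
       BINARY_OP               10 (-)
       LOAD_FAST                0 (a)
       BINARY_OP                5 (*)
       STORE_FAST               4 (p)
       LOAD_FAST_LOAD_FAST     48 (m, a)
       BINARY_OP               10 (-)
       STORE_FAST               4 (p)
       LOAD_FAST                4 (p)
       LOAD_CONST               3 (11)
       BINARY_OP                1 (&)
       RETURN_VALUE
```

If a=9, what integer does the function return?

LOAD_FAST_LOAD_FAST a,a → push 9,9. Stack: [9, 9]
BINARY_OP - → 9 - 9 = 0. Stack: [0]
LOAD_FAST_LOAD_FAST a,a → push 9,9. Stack: [0, 9, 9]
BINARY_OP & → 9 & 9 = 9. Stack: [0, 9]
BINARY_OP - → 0 - 9 = -9. Stack: [-9]
STORE_FAST w → w=-9. Stack: []
LOAD_CONST → push 8. Stack: [8]
LOAD_FAST w → push -9. Stack: [8, -9]
BINARY_OP ^ → 8 ^ -9 = -1. Stack: [-1]
LOAD_FAST_LOAD_FAST a,a → push 9,9. Stack: [-1, 9, 9]
BINARY_OP + → 9 + 9 = 18. Stack: [-1, 18]
BINARY_OP * → -1 * 18 = -18. Stack: [-18]
STORE_FAST t → t=-18. Stack: []
LOAD_FAST_LOAD_FAST w,t → push -9,-18. Stack: [-9, -18]
BINARY_OP % → -9 % -18 = -9. Stack: [-9]
STORE_FAST m → m=-9. Stack: []
LOAD_FAST t → push -18. Stack: [-18]
LOAD_CONST → push 6. Stack: [-18, 6]
BINARY_OP - → -18 - 6 = -24. Stack: [-24]
LOAD_FAST a → push 9. Stack: [-24, 9]
BINARY_OP * → -24 * 9 = -216. Stack: [-216]
STORE_FAST p → p=-216. Stack: []
LOAD_FAST_LOAD_FAST m,a → push -9,9. Stack: [-9, 9]
BINARY_OP - → -9 - 9 = -18. Stack: [-18]
STORE_FAST p → p=-18. Stack: []
LOAD_FAST p → push -18. Stack: [-18]
LOAD_CONST → push 11. Stack: [-18, 11]
BINARY_OP & → -18 & 11 = 10. Stack: [10]
RETURN_VALUE → return 10.

10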